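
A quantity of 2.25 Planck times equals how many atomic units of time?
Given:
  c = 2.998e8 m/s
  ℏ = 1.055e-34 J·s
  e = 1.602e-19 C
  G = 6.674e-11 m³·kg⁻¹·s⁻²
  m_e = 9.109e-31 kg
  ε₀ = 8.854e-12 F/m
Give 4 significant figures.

5.007e-27

Planck time: t_P = √(ℏG/c⁵) = 5.392e-44 s
atomic unit of time: τ_au = (4πε₀)²ℏ³/(m_e e⁴) = 2.423e-17 s
2.25 × 5.392e-44 / 2.423e-17 = 5.007e-27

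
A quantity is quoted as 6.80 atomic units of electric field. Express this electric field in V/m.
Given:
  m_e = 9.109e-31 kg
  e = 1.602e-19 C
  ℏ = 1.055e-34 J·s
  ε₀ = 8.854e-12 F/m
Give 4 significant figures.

One atomic unit of electric field: E_au = E_h/(e a₀) = m_e²e⁵/((4πε₀)³ℏ⁴) = 5.131e11 V/m.
6.80 × 5.131e11 V/m = 3.489e12 V/m

3.489e12 V/m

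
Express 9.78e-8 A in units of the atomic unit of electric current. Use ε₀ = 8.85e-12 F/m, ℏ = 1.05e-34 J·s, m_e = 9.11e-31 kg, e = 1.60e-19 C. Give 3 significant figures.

1.47e-5

atomic unit of electric current: I_au = e E_h/ℏ = m_e e⁵/((4πε₀)²ℏ³) = 6.67e-3 A.
9.78e-8 / 6.67e-3 = 1.47e-5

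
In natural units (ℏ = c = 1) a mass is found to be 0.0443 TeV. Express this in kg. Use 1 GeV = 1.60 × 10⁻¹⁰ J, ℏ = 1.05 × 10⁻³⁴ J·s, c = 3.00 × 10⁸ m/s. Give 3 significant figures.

Mass is [E]/c²; divide by c².
1 GeV → 1/c² × (1 GeV in J) = 1.78 × 10⁻²⁷ kg.
Convert the energy scale: 0.0443 TeV = 44.3 GeV.
Result: 44.3 × 1.78 × 10⁻²⁷ = 7.88 × 10⁻²⁶ kg.

7.88 × 10⁻²⁶ kg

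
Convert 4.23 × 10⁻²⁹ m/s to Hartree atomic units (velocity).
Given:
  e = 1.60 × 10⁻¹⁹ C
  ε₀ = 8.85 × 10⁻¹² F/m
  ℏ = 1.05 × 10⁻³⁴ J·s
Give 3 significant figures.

1.93 × 10⁻³⁵

atomic unit of velocity: v_au = e²/(4πε₀ℏ) = 2.19 × 10⁶ m/s.
4.23 × 10⁻²⁹ / 2.19 × 10⁶ = 1.93 × 10⁻³⁵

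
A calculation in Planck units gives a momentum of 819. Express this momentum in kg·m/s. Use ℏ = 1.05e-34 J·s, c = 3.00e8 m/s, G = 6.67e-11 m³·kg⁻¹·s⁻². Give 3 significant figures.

5.34e3 kg·m/s

One Planck momentum: p_P = √(ℏc³/G) = 6.52 kg·m/s.
819 × 6.52 kg·m/s = 5.34e3 kg·m/s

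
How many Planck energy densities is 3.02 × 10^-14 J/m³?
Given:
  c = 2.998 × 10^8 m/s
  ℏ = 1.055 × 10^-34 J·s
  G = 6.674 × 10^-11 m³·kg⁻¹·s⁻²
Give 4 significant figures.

Planck energy density: u_P = c⁷/(ℏG²) = 4.632 × 10^113 J/m³.
3.02 × 10^-14 / 4.632 × 10^113 = 6.519 × 10^-128

6.519 × 10^-128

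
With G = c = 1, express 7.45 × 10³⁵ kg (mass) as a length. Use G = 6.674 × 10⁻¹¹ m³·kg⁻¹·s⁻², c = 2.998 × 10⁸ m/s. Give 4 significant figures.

5.532 × 10⁸ m

In G = c = 1 units mass has dimensions of length; the conversion factor is G/c².
7.45 × 10³⁵ kg × (G/c²) = 5.532 × 10⁸ m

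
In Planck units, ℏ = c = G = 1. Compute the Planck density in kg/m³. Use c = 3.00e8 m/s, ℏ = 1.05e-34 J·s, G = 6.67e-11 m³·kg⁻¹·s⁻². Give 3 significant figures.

Dimensional analysis gives ρ_P = c⁵/(ℏG²).
  = 2.43e42 / 4.67e-55
  = 5.20e96 kg/m³

5.20e96 kg/m³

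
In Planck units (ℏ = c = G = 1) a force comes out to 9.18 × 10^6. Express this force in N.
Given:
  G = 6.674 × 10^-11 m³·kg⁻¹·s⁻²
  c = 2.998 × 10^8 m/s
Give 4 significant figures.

1.111 × 10^51 N

One Planck force: F_P = c⁴/G = 1.210 × 10^44 N.
9.18 × 10^6 × 1.210 × 10^44 N = 1.111 × 10^51 N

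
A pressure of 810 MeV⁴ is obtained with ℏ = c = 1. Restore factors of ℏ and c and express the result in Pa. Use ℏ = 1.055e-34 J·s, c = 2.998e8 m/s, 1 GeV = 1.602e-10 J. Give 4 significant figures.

1.686e28 Pa

Pressure is [E]/[L]³ = [E]⁴/(ℏc)³.
1 GeV⁴ → 1/(ℏc)³ × (1 GeV in J)⁴ = 2.082e37 Pa.
Convert the energy scale: 810 MeV⁴ = 8.10e-10 GeV⁴.
Result: 8.10e-10 × 2.082e37 = 1.686e28 Pa.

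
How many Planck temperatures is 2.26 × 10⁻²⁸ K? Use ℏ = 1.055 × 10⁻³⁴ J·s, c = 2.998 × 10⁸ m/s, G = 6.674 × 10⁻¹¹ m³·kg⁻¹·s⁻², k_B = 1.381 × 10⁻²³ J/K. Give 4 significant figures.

Planck temperature: T_P = √(ℏc⁵/G) / k_B = 1.417 × 10³² K.
2.26 × 10⁻²⁸ / 1.417 × 10³² = 1.595 × 10⁻⁶⁰

1.595 × 10⁻⁶⁰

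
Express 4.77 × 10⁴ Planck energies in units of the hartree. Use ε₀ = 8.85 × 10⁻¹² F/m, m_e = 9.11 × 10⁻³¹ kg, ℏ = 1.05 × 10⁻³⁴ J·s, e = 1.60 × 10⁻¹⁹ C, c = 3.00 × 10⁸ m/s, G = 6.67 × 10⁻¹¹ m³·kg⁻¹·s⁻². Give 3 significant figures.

2.13 × 10³¹

Planck energy: E_P = √(ℏc⁵/G) = 1.96 × 10⁹ J
hartree: E_h = m_e e⁴/(4πε₀ℏ)² = 4.38 × 10⁻¹⁸ J
4.77 × 10⁴ × 1.96 × 10⁹ / 4.38 × 10⁻¹⁸ = 2.13 × 10³¹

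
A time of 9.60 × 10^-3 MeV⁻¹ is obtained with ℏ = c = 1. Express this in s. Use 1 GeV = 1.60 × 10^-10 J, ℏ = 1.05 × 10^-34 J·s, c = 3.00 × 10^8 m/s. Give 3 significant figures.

A time is [E]⁻¹ in ℏ=c=1; restore one factor of ℏ.
1 GeV⁻¹ → ℏ × (1 GeV in J)⁻¹ = 6.56 × 10^-25 s.
Convert the energy scale: 9.60 × 10^-3 MeV⁻¹ = 9.60 GeV⁻¹.
Result: 9.60 × 6.56 × 10^-25 = 6.30 × 10^-24 s.

6.30 × 10^-24 s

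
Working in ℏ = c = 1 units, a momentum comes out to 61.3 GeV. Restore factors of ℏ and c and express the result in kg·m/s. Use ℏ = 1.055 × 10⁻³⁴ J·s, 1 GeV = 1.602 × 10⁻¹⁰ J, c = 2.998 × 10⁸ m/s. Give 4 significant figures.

Momentum is [E]/c; divide by c.
1 GeV → 1/c × (1 GeV in J) = 5.344 × 10⁻¹⁹ kg·m/s.
Result: 61.3 × 5.344 × 10⁻¹⁹ = 3.276 × 10⁻¹⁷ kg·m/s.

3.276 × 10⁻¹⁷ kg·m/s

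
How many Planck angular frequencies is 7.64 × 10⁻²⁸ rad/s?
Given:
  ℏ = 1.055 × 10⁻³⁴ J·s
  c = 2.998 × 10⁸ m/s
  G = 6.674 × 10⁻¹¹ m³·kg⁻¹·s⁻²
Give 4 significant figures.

Planck angular frequency: ω_P = √(c⁵/(ℏG)) = 1.855 × 10⁴³ rad/s.
7.64 × 10⁻²⁸ / 1.855 × 10⁴³ = 4.119 × 10⁻⁷¹

4.119 × 10⁻⁷¹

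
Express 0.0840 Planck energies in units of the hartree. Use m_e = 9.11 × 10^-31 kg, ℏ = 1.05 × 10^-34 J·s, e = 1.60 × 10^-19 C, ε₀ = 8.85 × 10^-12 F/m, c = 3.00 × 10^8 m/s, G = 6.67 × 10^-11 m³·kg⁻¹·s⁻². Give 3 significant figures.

Planck energy: E_P = √(ℏc⁵/G) = 1.96 × 10^9 J
hartree: E_h = m_e e⁴/(4πε₀ℏ)² = 4.38 × 10^-18 J
0.0840 × 1.96 × 10^9 / 4.38 × 10^-18 = 3.75 × 10^25

3.75 × 10^25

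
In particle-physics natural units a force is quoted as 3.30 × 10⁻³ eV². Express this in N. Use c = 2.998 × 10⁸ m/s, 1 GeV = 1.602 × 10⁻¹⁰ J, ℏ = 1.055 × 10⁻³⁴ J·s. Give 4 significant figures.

Force is [E]/[L] = [E]²/(ℏc); restore (ℏc)⁻¹.
1 GeV² → 1/(ℏc) × (1 GeV in J)² = 8.114 × 10⁵ N.
Convert the energy scale: 3.30 × 10⁻³ eV² = 3.30 × 10⁻²¹ GeV².
Result: 3.30 × 10⁻²¹ × 8.114 × 10⁵ = 2.678 × 10⁻¹⁵ N.

2.678 × 10⁻¹⁵ N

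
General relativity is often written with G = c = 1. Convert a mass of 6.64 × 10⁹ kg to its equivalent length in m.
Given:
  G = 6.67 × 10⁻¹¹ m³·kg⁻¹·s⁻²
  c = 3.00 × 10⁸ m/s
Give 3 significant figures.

4.92 × 10⁻¹⁸ m

In G = c = 1 units mass has dimensions of length; the conversion factor is G/c².
6.64 × 10⁹ kg × (G/c²) = 4.92 × 10⁻¹⁸ m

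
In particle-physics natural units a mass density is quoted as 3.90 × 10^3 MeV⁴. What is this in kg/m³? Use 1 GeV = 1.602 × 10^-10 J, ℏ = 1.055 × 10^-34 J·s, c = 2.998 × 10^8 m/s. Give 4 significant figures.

9.032 × 10^11 kg/m³

Mass density is [E]/(c²[L]³) = [E]⁴/(ℏ³c⁵).
1 GeV⁴ → 1/(ℏ³c⁵) × (1 GeV in J)⁴ = 2.316 × 10^20 kg/m³.
Convert the energy scale: 3.90 × 10^3 MeV⁴ = 3.90 × 10^-9 GeV⁴.
Result: 3.90 × 10^-9 × 2.316 × 10^20 = 9.032 × 10^11 kg/m³.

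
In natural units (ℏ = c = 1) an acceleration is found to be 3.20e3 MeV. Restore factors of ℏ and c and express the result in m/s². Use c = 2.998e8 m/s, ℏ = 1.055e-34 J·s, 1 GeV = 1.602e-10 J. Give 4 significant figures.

Acceleration is [L]/[T]² = c·[E]/ℏ.
1 GeV → c/ℏ × (1 GeV in J) = 4.552e32 m/s².
Convert the energy scale: 3.20e3 MeV = 3.20 GeV.
Result: 3.20 × 4.552e32 = 1.457e33 m/s².

1.457e33 m/s²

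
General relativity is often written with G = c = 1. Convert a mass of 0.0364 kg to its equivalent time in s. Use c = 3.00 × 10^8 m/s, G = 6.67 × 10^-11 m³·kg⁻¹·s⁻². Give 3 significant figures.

8.99 × 10^-38 s

Mass → time via G/c³.
0.0364 kg × (G/c³) = 8.99 × 10^-38 s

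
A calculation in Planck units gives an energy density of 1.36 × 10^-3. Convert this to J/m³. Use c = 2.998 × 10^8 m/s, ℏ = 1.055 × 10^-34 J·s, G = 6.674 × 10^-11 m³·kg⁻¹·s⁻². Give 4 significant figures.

One Planck energy density: u_P = c⁷/(ℏG²) = 4.632 × 10^113 J/m³.
1.36 × 10^-3 × 4.632 × 10^113 J/m³ = 6.300 × 10^110 J/m³

6.300 × 10^110 J/m³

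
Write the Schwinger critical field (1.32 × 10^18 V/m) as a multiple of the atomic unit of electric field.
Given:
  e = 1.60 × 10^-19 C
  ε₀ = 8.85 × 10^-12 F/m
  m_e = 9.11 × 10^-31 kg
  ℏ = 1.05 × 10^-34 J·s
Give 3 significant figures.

atomic unit of electric field: E_au = E_h/(e a₀) = m_e²e⁵/((4πε₀)³ℏ⁴) = 5.20 × 10^11 V/m.
1.32 × 10^18 / 5.20 × 10^11 = 2.54 × 10^6

2.54 × 10^6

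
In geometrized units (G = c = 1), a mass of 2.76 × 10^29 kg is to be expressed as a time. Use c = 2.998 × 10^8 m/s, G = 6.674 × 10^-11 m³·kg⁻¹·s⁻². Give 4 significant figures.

6.836 × 10^-7 s

Mass → time via G/c³.
2.76 × 10^29 kg × (G/c³) = 6.836 × 10^-7 s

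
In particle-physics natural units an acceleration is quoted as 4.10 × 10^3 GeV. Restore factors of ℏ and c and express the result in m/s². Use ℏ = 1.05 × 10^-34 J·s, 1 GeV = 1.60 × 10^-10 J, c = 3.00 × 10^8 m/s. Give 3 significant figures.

1.87 × 10^36 m/s²

Acceleration is [L]/[T]² = c·[E]/ℏ.
1 GeV → c/ℏ × (1 GeV in J) = 4.57 × 10^32 m/s².
Result: 4.10 × 10^3 × 4.57 × 10^32 = 1.87 × 10^36 m/s².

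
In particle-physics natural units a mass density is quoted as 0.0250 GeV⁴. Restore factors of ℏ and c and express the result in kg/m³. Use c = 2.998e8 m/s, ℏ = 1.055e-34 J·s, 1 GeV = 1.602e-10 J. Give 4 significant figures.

Mass density is [E]/(c²[L]³) = [E]⁴/(ℏ³c⁵).
1 GeV⁴ → 1/(ℏ³c⁵) × (1 GeV in J)⁴ = 2.316e20 kg/m³.
Result: 0.0250 × 2.316e20 = 5.790e18 kg/m³.

5.790e18 kg/m³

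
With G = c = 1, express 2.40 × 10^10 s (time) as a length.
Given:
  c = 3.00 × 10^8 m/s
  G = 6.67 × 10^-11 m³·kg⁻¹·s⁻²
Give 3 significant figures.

Time → length via c.
2.40 × 10^10 s × (c) = 7.20 × 10^18 m

7.20 × 10^18 m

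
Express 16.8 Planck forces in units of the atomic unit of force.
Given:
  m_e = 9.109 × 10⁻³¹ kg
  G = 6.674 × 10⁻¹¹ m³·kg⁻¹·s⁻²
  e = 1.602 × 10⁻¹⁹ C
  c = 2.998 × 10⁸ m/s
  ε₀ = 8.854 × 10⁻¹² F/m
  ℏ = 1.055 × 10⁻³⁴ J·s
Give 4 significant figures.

Planck force: F_P = c⁴/G = 1.210 × 10⁴⁴ N
atomic unit of force: F_au = E_h/a₀ = m_e²e⁶/((4πε₀)³ℏ⁴) = 8.220 × 10⁻⁸ N
16.8 × 1.210 × 10⁴⁴ / 8.220 × 10⁻⁸ = 2.474 × 10⁵²

2.474 × 10⁵²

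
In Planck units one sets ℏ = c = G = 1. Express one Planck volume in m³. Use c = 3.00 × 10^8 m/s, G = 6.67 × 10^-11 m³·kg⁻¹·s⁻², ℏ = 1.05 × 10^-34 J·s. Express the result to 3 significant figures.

V_P = (ℏG/c³)^(3/2)
  = √(1.75 × 10^-209)
  = 4.18 × 10^-105 m³

4.18 × 10^-105 m³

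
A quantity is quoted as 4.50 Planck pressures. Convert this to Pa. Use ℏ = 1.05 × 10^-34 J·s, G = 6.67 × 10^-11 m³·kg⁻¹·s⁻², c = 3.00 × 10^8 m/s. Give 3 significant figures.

2.11 × 10^114 Pa

One Planck pressure: p_P = c⁷/(ℏG²) = 4.68 × 10^113 Pa.
4.50 × 4.68 × 10^113 Pa = 2.11 × 10^114 Pa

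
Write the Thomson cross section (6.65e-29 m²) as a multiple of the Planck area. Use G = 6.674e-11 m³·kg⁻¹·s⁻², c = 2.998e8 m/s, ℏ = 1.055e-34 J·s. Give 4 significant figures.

Planck area: A_P = ℏG/c³ = 2.613e-70 m².
6.65e-29 / 2.613e-70 = 2.545e41

2.545e41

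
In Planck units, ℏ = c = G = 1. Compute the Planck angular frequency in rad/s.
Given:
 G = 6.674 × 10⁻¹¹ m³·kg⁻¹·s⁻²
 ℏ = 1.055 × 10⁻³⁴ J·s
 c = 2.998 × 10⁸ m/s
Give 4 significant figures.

1.855 × 10⁴³ rad/s

Dimensional analysis gives ω_P = √(c⁵/(ℏG)).
  = √(3.440 × 10⁸⁶)
  = 1.855 × 10⁴³ rad/s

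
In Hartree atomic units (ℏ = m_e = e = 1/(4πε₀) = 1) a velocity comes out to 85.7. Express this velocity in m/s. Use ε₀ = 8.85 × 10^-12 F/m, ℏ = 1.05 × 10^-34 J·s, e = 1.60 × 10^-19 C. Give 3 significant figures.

1.88 × 10^8 m/s

One atomic unit of velocity: v_au = e²/(4πε₀ℏ) = 2.19 × 10^6 m/s.
85.7 × 2.19 × 10^6 m/s = 1.88 × 10^8 m/s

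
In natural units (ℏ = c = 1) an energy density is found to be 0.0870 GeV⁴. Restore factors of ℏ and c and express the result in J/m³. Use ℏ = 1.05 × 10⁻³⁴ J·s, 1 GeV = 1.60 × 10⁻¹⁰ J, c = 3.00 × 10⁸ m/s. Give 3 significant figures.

[E]/[L]³ = [E]⁴/(ℏc)³; restore (ℏc)⁻³.
1 GeV⁴ → 1/(ℏc)³ × (1 GeV in J)⁴ = 2.10 × 10³⁷ J/m³.
Result: 0.0870 × 2.10 × 10³⁷ = 1.82 × 10³⁶ J/m³.

1.82 × 10³⁶ J/m³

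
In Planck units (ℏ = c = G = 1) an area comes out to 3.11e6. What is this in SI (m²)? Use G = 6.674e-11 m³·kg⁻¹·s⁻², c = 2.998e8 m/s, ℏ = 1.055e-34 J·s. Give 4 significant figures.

8.127e-64 m²

One Planck area: A_P = ℏG/c³ = 2.613e-70 m².
3.11e6 × 2.613e-70 m² = 8.127e-64 m²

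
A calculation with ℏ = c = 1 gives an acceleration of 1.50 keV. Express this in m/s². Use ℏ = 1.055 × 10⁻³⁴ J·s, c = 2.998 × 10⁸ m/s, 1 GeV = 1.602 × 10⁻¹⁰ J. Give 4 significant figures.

Acceleration is [L]/[T]² = c·[E]/ℏ.
1 GeV → c/ℏ × (1 GeV in J) = 4.552 × 10³² m/s².
Convert the energy scale: 1.50 keV = 1.50 × 10⁻⁶ GeV.
Result: 1.50 × 10⁻⁶ × 4.552 × 10³² = 6.829 × 10²⁶ m/s².

6.829 × 10²⁶ m/s²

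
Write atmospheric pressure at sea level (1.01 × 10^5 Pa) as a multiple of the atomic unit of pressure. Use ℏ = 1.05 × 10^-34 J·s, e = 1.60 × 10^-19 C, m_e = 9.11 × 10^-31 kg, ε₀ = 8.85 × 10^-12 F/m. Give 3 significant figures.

atomic unit of pressure: P_au = E_h/a₀³ = m_e⁴e¹⁰/((4πε₀)⁵ℏ⁸) = 3.01 × 10^13 Pa.
1.01 × 10^5 / 3.01 × 10^13 = 3.35 × 10^-9

3.35 × 10^-9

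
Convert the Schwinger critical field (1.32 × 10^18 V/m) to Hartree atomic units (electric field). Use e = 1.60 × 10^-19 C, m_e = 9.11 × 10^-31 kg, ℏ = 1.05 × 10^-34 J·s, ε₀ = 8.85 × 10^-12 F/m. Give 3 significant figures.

atomic unit of electric field: E_au = E_h/(e a₀) = m_e²e⁵/((4πε₀)³ℏ⁴) = 5.20 × 10^11 V/m.
1.32 × 10^18 / 5.20 × 10^11 = 2.54 × 10^6

2.54 × 10^6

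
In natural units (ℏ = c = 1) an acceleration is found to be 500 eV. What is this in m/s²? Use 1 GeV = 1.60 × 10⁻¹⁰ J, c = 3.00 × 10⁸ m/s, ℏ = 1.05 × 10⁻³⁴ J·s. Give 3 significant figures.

2.29 × 10²⁶ m/s²

Acceleration is [L]/[T]² = c·[E]/ℏ.
1 GeV → c/ℏ × (1 GeV in J) = 4.57 × 10³² m/s².
Convert the energy scale: 500 eV = 5.00 × 10⁻⁷ GeV.
Result: 5.00 × 10⁻⁷ × 4.57 × 10³² = 2.29 × 10²⁶ m/s².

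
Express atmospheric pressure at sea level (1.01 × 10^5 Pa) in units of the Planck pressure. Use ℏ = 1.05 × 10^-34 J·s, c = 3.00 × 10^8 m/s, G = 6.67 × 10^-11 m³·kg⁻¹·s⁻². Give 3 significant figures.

2.16 × 10^-109

Planck pressure: p_P = c⁷/(ℏG²) = 4.68 × 10^113 Pa.
1.01 × 10^5 / 4.68 × 10^113 = 2.16 × 10^-109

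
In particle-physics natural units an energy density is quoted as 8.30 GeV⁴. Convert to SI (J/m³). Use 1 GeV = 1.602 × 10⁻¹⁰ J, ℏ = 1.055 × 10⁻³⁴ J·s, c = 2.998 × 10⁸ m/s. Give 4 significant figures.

[E]/[L]³ = [E]⁴/(ℏc)³; restore (ℏc)⁻³.
1 GeV⁴ → 1/(ℏc)³ × (1 GeV in J)⁴ = 2.082 × 10³⁷ J/m³.
Result: 8.30 × 2.082 × 10³⁷ = 1.728 × 10³⁸ J/m³.

1.728 × 10³⁸ J/m³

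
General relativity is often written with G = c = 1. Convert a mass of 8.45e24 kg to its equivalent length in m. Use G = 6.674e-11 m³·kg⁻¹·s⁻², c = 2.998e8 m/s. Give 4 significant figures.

6.275e-3 m

In G = c = 1 units mass has dimensions of length; the conversion factor is G/c².
8.45e24 kg × (G/c²) = 6.275e-3 m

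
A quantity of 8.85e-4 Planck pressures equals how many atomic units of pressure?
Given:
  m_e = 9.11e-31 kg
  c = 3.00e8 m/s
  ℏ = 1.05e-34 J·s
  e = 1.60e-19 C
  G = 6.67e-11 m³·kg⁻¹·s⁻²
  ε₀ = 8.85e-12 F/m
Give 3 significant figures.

1.38e97

Planck pressure: p_P = c⁷/(ℏG²) = 4.68e113 Pa
atomic unit of pressure: P_au = E_h/a₀³ = m_e⁴e¹⁰/((4πε₀)⁵ℏ⁸) = 3.01e13 Pa
8.85e-4 × 4.68e113 / 3.01e13 = 1.38e97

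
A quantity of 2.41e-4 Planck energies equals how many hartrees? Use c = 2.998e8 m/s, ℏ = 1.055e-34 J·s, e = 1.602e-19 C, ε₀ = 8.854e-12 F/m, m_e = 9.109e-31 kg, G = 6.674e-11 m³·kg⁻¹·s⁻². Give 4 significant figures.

1.083e23

Planck energy: E_P = √(ℏc⁵/G) = 1.957e9 J
hartree: E_h = m_e e⁴/(4πε₀ℏ)² = 4.354e-18 J
2.41e-4 × 1.957e9 / 4.354e-18 = 1.083e23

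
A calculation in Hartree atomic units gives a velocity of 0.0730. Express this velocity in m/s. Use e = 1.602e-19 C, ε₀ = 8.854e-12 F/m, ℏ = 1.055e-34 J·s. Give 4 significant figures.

One atomic unit of velocity: v_au = e²/(4πε₀ℏ) = 2.186e6 m/s.
0.0730 × 2.186e6 m/s = 1.596e5 m/s

1.596e5 m/s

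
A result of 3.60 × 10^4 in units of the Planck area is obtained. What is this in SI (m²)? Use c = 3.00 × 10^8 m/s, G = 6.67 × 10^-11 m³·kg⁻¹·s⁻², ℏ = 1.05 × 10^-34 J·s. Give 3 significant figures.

9.34 × 10^-66 m²

One Planck area: A_P = ℏG/c³ = 2.59 × 10^-70 m².
3.60 × 10^4 × 2.59 × 10^-70 m² = 9.34 × 10^-66 m²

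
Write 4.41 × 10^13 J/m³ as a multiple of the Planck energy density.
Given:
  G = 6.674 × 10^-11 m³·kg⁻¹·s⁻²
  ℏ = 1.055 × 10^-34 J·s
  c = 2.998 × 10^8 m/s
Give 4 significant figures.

Planck energy density: u_P = c⁷/(ℏG²) = 4.632 × 10^113 J/m³.
4.41 × 10^13 / 4.632 × 10^113 = 9.520 × 10^-101

9.520 × 10^-101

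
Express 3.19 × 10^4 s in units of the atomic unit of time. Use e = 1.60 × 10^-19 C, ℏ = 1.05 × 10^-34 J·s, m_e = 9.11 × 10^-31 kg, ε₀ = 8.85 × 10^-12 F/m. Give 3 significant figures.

atomic unit of time: τ_au = (4πε₀)²ℏ³/(m_e e⁴) = 2.40 × 10^-17 s.
3.19 × 10^4 / 2.40 × 10^-17 = 1.33 × 10^21

1.33 × 10^21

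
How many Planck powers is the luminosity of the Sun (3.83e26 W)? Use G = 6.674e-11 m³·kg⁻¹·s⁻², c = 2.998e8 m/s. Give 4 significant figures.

1.055e-26

Planck power: P_P = c⁵/G = 3.629e52 W.
3.83e26 / 3.629e52 = 1.055e-26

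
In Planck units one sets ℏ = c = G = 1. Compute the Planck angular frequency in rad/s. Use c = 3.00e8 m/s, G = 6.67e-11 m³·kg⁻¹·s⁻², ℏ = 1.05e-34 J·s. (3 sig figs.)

1.86e43 rad/s

ω_P = √(c⁵/(ℏG))
  = √(3.47e86)
  = 1.86e43 rad/s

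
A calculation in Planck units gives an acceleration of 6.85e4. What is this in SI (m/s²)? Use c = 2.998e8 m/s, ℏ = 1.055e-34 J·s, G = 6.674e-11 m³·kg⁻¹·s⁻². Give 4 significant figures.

3.809e56 m/s²

One Planck acceleration: a_P = √(c⁷/(ℏG)) = 5.560e51 m/s².
6.85e4 × 5.560e51 m/s² = 3.809e56 m/s²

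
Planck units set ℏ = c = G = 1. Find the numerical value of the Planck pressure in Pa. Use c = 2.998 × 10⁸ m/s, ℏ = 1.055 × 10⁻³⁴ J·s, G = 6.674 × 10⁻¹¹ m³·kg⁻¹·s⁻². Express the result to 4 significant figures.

4.632 × 10¹¹³ Pa

Dimensional analysis gives p_P = c⁷/(ℏG²).
  = 2.177 × 10⁵⁹ / 4.699 × 10⁻⁵⁵
  = 4.632 × 10¹¹³ Pa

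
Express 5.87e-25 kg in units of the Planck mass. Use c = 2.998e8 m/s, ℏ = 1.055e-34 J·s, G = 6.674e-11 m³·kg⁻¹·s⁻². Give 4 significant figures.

Planck mass: m_P = √(ℏc/G) = 2.177e-8 kg.
5.87e-25 / 2.177e-8 = 2.696e-17

2.696e-17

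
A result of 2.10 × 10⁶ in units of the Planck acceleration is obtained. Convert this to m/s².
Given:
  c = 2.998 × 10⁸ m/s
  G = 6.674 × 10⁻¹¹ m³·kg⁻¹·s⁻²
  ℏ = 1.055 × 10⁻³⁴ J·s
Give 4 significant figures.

One Planck acceleration: a_P = √(c⁷/(ℏG)) = 5.560 × 10⁵¹ m/s².
2.10 × 10⁶ × 5.560 × 10⁵¹ m/s² = 1.168 × 10⁵⁸ m/s²

1.168 × 10⁵⁸ m/s²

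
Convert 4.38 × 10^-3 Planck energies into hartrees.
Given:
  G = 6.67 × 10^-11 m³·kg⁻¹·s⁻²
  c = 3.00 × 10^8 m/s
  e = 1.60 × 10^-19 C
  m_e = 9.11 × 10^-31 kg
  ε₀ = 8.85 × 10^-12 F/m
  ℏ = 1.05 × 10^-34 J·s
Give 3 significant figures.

Planck energy: E_P = √(ℏc⁵/G) = 1.96 × 10^9 J
hartree: E_h = m_e e⁴/(4πε₀ℏ)² = 4.38 × 10^-18 J
4.38 × 10^-3 × 1.96 × 10^9 / 4.38 × 10^-18 = 1.96 × 10^24

1.96 × 10^24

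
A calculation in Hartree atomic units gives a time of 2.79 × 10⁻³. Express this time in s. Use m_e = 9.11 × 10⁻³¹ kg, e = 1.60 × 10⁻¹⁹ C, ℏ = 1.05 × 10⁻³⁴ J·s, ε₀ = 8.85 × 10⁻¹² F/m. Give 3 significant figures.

6.69 × 10⁻²⁰ s

One atomic unit of time: τ_au = (4πε₀)²ℏ³/(m_e e⁴) = 2.40 × 10⁻¹⁷ s.
2.79 × 10⁻³ × 2.40 × 10⁻¹⁷ s = 6.69 × 10⁻²⁰ s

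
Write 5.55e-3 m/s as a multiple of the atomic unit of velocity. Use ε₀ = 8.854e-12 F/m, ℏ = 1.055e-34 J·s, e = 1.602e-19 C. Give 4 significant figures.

2.538e-9

atomic unit of velocity: v_au = e²/(4πε₀ℏ) = 2.186e6 m/s.
5.55e-3 / 2.186e6 = 2.538e-9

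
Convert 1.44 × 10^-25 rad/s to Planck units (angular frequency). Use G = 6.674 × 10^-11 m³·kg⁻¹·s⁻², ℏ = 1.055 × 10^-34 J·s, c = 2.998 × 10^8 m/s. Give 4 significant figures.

Planck angular frequency: ω_P = √(c⁵/(ℏG)) = 1.855 × 10^43 rad/s.
1.44 × 10^-25 / 1.855 × 10^43 = 7.764 × 10^-69

7.764 × 10^-69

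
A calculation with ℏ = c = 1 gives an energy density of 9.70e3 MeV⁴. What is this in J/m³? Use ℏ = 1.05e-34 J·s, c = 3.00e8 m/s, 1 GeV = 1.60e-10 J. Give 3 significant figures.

2.03e29 J/m³

[E]/[L]³ = [E]⁴/(ℏc)³; restore (ℏc)⁻³.
1 GeV⁴ → 1/(ℏc)³ × (1 GeV in J)⁴ = 2.10e37 J/m³.
Convert the energy scale: 9.70e3 MeV⁴ = 9.70e-9 GeV⁴.
Result: 9.70e-9 × 2.10e37 = 2.03e29 J/m³.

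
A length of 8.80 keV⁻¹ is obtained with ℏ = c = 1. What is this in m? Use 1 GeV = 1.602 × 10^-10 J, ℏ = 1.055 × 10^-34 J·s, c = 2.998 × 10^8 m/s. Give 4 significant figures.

1.737 × 10^-9 m

A length is [E]⁻¹ in ℏ=c=1; restore one factor of ℏc.
1 GeV⁻¹ → ℏc × (1 GeV in J)⁻¹ = 1.974 × 10^-16 m.
Convert the energy scale: 8.80 keV⁻¹ = 8.80 × 10^6 GeV⁻¹.
Result: 8.80 × 10^6 × 1.974 × 10^-16 = 1.737 × 10^-9 m.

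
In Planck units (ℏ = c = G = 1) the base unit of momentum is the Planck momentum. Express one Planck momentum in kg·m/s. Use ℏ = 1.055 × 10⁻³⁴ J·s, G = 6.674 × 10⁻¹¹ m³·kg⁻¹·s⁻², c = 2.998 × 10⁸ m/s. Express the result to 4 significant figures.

p_P = √(ℏc³/G)
  = √(42.60)
  = 6.527 kg·m/s

6.527 kg·m/s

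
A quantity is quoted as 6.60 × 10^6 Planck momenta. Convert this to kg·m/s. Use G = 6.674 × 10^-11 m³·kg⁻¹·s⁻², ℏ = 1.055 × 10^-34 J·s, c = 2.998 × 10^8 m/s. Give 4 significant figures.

One Planck momentum: p_P = √(ℏc³/G) = 6.527 kg·m/s.
6.60 × 10^6 × 6.527 kg·m/s = 4.307 × 10^7 kg·m/s

4.307 × 10^7 kg·m/s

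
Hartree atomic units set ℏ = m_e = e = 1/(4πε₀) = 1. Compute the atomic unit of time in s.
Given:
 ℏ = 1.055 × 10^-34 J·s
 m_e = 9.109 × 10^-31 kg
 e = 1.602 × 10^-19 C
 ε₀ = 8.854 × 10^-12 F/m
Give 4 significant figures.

Dimensional analysis gives τ_au = (4πε₀)²ℏ³/(m_e e⁴).
E_h = 4.354 × 10^-18 J
ℏ/E_h = 2.423 × 10^-17 s

2.423 × 10^-17 s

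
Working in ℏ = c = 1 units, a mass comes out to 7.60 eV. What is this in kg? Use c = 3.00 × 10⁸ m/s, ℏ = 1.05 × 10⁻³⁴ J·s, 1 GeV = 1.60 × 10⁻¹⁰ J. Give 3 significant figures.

1.35 × 10⁻³⁵ kg

Mass is [E]/c²; divide by c².
1 GeV → 1/c² × (1 GeV in J) = 1.78 × 10⁻²⁷ kg.
Convert the energy scale: 7.60 eV = 7.60 × 10⁻⁹ GeV.
Result: 7.60 × 10⁻⁹ × 1.78 × 10⁻²⁷ = 1.35 × 10⁻³⁵ kg.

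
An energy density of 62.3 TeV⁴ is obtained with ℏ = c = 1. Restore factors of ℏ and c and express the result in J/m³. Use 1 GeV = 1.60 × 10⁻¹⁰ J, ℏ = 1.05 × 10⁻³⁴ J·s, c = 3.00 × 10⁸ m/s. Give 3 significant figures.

[E]/[L]³ = [E]⁴/(ℏc)³; restore (ℏc)⁻³.
1 GeV⁴ → 1/(ℏc)³ × (1 GeV in J)⁴ = 2.10 × 10³⁷ J/m³.
Convert the energy scale: 62.3 TeV⁴ = 6.23 × 10¹³ GeV⁴.
Result: 6.23 × 10¹³ × 2.10 × 10³⁷ = 1.31 × 10⁵¹ J/m³.

1.31 × 10⁵¹ J/m³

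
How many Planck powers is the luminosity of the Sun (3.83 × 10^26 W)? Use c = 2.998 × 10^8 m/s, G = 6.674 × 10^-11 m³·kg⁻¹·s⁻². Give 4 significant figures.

1.055 × 10^-26

Planck power: P_P = c⁵/G = 3.629 × 10^52 W.
3.83 × 10^26 / 3.629 × 10^52 = 1.055 × 10^-26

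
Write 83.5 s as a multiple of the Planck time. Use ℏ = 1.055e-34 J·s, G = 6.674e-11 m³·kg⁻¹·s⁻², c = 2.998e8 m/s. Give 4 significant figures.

Planck time: t_P = √(ℏG/c⁵) = 5.392e-44 s.
83.5 / 5.392e-44 = 1.549e45

1.549e45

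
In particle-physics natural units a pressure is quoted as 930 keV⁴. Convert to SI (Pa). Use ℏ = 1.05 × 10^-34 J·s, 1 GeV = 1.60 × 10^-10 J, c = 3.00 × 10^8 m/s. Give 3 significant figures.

Pressure is [E]/[L]³ = [E]⁴/(ℏc)³.
1 GeV⁴ → 1/(ℏc)³ × (1 GeV in J)⁴ = 2.10 × 10^37 Pa.
Convert the energy scale: 930 keV⁴ = 9.30 × 10^-22 GeV⁴.
Result: 9.30 × 10^-22 × 2.10 × 10^37 = 1.95 × 10^16 Pa.

1.95 × 10^16 Pa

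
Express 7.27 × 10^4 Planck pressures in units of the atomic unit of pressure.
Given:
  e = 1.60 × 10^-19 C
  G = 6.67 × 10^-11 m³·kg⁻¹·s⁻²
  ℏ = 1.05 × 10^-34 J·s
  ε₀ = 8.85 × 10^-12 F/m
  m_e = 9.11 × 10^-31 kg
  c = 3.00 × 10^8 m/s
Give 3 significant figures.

Planck pressure: p_P = c⁷/(ℏG²) = 4.68 × 10^113 Pa
atomic unit of pressure: P_au = E_h/a₀³ = m_e⁴e¹⁰/((4πε₀)⁵ℏ⁸) = 3.01 × 10^13 Pa
7.27 × 10^4 × 4.68 × 10^113 / 3.01 × 10^13 = 1.13 × 10^105

1.13 × 10^105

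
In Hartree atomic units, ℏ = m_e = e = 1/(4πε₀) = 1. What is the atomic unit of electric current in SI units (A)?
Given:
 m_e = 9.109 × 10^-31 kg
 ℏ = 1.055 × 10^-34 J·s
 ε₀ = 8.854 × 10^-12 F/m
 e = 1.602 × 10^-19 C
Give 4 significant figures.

The unique combination of the constants set to 1 with dimensions of current is I_au = e E_h/ℏ = m_e e⁵/((4πε₀)²ℏ³).
E_h = 4.354 × 10^-18 J
e·E_h/ℏ = 6.612 × 10^-3 A

6.612 × 10^-3 A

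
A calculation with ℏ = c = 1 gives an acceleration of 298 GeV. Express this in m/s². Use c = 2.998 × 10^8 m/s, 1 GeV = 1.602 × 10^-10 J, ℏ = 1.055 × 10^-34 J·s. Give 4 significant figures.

Acceleration is [L]/[T]² = c·[E]/ℏ.
1 GeV → c/ℏ × (1 GeV in J) = 4.552 × 10^32 m/s².
Result: 298 × 4.552 × 10^32 = 1.357 × 10^35 m/s².

1.357 × 10^35 m/s²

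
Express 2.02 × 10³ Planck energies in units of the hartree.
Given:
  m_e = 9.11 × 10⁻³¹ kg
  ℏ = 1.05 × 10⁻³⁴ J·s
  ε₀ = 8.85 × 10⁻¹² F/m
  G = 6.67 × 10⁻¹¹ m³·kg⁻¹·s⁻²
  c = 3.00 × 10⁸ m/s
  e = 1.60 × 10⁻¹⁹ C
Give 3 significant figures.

9.02 × 10²⁹

Planck energy: E_P = √(ℏc⁵/G) = 1.96 × 10⁹ J
hartree: E_h = m_e e⁴/(4πε₀ℏ)² = 4.38 × 10⁻¹⁸ J
2.02 × 10³ × 1.96 × 10⁹ / 4.38 × 10⁻¹⁸ = 9.02 × 10²⁹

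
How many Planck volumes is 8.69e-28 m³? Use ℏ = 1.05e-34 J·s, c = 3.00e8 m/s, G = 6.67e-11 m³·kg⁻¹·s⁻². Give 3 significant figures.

2.08e77

Planck volume: V_P = (ℏG/c³)^(3/2) = 4.18e-105 m³.
8.69e-28 / 4.18e-105 = 2.08e77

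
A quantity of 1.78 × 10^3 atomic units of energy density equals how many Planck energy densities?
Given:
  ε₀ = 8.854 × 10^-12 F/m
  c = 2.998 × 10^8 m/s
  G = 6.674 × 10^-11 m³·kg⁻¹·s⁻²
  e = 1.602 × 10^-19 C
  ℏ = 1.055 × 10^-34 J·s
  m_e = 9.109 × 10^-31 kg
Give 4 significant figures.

atomic unit of energy density: u_au = E_h/a₀³ = m_e⁴e¹⁰/((4πε₀)⁵ℏ⁸) = 2.929 × 10^13 J/m³
Planck energy density: u_P = c⁷/(ℏG²) = 4.632 × 10^113 J/m³
1.78 × 10^3 × 2.929 × 10^13 / 4.632 × 10^113 = 1.126 × 10^-97

1.126 × 10^-97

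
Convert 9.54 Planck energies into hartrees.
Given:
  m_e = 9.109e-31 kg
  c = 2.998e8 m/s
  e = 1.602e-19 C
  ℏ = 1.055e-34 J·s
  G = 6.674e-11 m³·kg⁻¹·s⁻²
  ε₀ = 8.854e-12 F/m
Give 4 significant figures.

4.287e27

Planck energy: E_P = √(ℏc⁵/G) = 1.957e9 J
hartree: E_h = m_e e⁴/(4πε₀ℏ)² = 4.354e-18 J
9.54 × 1.957e9 / 4.354e-18 = 4.287e27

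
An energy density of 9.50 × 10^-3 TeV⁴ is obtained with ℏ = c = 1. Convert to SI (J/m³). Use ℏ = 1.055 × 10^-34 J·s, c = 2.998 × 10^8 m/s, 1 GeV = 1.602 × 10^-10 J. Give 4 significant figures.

1.978 × 10^47 J/m³

[E]/[L]³ = [E]⁴/(ℏc)³; restore (ℏc)⁻³.
1 GeV⁴ → 1/(ℏc)³ × (1 GeV in J)⁴ = 2.082 × 10^37 J/m³.
Convert the energy scale: 9.50 × 10^-3 TeV⁴ = 9.50 × 10^9 GeV⁴.
Result: 9.50 × 10^9 × 2.082 × 10^37 = 1.978 × 10^47 J/m³.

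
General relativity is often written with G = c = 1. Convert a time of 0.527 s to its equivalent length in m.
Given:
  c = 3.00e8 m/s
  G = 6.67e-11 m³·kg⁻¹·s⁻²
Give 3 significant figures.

1.58e8 m

Time → length via c.
0.527 s × (c) = 1.58e8 m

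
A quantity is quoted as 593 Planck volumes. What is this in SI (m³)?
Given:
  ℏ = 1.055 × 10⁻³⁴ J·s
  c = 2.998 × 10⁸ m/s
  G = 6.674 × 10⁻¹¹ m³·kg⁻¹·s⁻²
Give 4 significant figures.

2.505 × 10⁻¹⁰² m³

One Planck volume: V_P = (ℏG/c³)^(3/2) = 4.224 × 10⁻¹⁰⁵ m³.
593 × 4.224 × 10⁻¹⁰⁵ m³ = 2.505 × 10⁻¹⁰² m³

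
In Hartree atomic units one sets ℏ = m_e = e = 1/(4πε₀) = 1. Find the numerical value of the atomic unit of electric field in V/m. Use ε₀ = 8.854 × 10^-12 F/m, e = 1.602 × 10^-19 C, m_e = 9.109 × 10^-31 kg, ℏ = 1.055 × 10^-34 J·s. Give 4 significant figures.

5.131 × 10^11 V/m

E_au = E_h/(e a₀) = m_e²e⁵/((4πε₀)³ℏ⁴)
E_h = 4.354 × 10^-18 J
a₀ = 5.297 × 10^-11 m
E_h/(e·a₀) = 5.131 × 10^11 V/m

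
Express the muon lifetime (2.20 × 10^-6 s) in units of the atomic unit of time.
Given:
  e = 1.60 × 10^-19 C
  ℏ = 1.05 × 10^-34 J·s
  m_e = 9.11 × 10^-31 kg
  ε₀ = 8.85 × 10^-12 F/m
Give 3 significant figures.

atomic unit of time: τ_au = (4πε₀)²ℏ³/(m_e e⁴) = 2.40 × 10^-17 s.
2.20 × 10^-6 / 2.40 × 10^-17 = 9.17 × 10^10

9.17 × 10^10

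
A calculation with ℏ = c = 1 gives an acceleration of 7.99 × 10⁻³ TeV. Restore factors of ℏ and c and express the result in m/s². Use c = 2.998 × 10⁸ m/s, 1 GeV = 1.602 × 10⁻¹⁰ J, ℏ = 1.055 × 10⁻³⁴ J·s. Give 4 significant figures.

3.637 × 10³³ m/s²

Acceleration is [L]/[T]² = c·[E]/ℏ.
1 GeV → c/ℏ × (1 GeV in J) = 4.552 × 10³² m/s².
Convert the energy scale: 7.99 × 10⁻³ TeV = 7.99 GeV.
Result: 7.99 × 4.552 × 10³² = 3.637 × 10³³ m/s².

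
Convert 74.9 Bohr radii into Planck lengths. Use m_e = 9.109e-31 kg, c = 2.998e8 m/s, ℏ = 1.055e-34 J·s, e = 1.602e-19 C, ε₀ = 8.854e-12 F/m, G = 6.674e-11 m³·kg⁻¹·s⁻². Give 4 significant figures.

2.455e26

Bohr radius: a₀ = 4πε₀ℏ²/(m_e e²) = 5.297e-11 m
Planck length: ℓ_P = √(ℏG/c³) = 1.616e-35 m
74.9 × 5.297e-11 / 1.616e-35 = 2.455e26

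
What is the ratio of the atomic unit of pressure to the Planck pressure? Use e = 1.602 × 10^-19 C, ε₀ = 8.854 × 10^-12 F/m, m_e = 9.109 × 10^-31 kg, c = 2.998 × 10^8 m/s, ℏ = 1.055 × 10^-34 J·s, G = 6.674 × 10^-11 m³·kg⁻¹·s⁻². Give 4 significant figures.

6.323 × 10^-101

atomic unit of pressure: P_au = E_h/a₀³ = m_e⁴e¹⁰/((4πε₀)⁵ℏ⁸) = 2.929 × 10^13 Pa
Planck pressure: p_P = c⁷/(ℏG²) = 4.632 × 10^113 Pa
ratio = 2.929 × 10^13 / 4.632 × 10^113 = 6.323 × 10^-101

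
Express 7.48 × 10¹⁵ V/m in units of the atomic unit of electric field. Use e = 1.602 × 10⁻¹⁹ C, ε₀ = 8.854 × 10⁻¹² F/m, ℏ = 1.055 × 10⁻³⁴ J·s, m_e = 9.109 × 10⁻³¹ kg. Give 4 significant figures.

1.458 × 10⁴

atomic unit of electric field: E_au = E_h/(e a₀) = m_e²e⁵/((4πε₀)³ℏ⁴) = 5.131 × 10¹¹ V/m.
7.48 × 10¹⁵ / 5.131 × 10¹¹ = 1.458 × 10⁴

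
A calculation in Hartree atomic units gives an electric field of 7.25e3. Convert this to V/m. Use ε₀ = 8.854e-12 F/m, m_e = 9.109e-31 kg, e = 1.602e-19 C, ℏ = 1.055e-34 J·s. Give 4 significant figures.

3.720e15 V/m

One atomic unit of electric field: E_au = E_h/(e a₀) = m_e²e⁵/((4πε₀)³ℏ⁴) = 5.131e11 V/m.
7.25e3 × 5.131e11 V/m = 3.720e15 V/m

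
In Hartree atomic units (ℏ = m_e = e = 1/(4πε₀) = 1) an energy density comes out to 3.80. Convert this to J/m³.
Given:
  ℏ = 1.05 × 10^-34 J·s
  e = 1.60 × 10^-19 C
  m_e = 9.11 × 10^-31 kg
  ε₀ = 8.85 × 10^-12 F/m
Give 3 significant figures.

One atomic unit of energy density: u_au = E_h/a₀³ = m_e⁴e¹⁰/((4πε₀)⁵ℏ⁸) = 3.01 × 10^13 J/m³.
3.80 × 3.01 × 10^13 J/m³ = 1.14 × 10^14 J/m³

1.14 × 10^14 J/m³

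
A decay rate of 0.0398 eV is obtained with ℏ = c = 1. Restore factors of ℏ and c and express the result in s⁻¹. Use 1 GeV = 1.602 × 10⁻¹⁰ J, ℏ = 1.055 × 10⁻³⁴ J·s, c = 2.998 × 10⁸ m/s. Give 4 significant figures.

A rate is [E]/ℏ; divide by ℏ.
1 GeV → 1/ℏ × (1 GeV in J) = 1.518 × 10²⁴ s⁻¹.
Convert the energy scale: 0.0398 eV = 3.98 × 10⁻¹¹ GeV.
Result: 3.98 × 10⁻¹¹ × 1.518 × 10²⁴ = 6.044 × 10¹³ s⁻¹.

6.044 × 10¹³ s⁻¹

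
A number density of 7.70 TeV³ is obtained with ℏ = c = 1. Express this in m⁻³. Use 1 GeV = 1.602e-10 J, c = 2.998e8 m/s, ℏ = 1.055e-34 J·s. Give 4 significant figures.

1.001e57 m⁻³

Number density is [L]⁻³ = [E]³/(ℏc)³.
1 GeV³ → 1/(ℏc)³ × (1 GeV in J)³ = 1.299e47 m⁻³.
Convert the energy scale: 7.70 TeV³ = 7.70e9 GeV³.
Result: 7.70e9 × 1.299e47 = 1.001e57 m⁻³.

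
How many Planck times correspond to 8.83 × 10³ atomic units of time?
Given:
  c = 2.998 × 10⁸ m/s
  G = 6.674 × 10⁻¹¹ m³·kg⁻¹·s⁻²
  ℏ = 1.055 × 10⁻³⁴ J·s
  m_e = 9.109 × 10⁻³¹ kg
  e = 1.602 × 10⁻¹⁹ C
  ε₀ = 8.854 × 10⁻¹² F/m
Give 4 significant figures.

atomic unit of time: τ_au = (4πε₀)²ℏ³/(m_e e⁴) = 2.423 × 10⁻¹⁷ s
Planck time: t_P = √(ℏG/c⁵) = 5.392 × 10⁻⁴⁴ s
8.83 × 10³ × 2.423 × 10⁻¹⁷ / 5.392 × 10⁻⁴⁴ = 3.968 × 10³⁰

3.968 × 10³⁰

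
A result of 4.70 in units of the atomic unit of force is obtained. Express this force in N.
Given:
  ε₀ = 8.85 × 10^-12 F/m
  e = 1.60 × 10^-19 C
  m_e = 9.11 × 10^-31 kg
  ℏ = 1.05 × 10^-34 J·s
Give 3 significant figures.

3.91 × 10^-7 N

One atomic unit of force: F_au = E_h/a₀ = m_e²e⁶/((4πε₀)³ℏ⁴) = 8.33 × 10^-8 N.
4.70 × 8.33 × 10^-8 N = 3.91 × 10^-7 N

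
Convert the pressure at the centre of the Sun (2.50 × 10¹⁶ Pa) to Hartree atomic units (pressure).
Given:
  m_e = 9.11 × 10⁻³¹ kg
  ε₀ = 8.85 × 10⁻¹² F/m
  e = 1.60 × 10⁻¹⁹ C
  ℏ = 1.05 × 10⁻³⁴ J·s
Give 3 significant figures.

atomic unit of pressure: P_au = E_h/a₀³ = m_e⁴e¹⁰/((4πε₀)⁵ℏ⁸) = 3.01 × 10¹³ Pa.
2.50 × 10¹⁶ / 3.01 × 10¹³ = 830

830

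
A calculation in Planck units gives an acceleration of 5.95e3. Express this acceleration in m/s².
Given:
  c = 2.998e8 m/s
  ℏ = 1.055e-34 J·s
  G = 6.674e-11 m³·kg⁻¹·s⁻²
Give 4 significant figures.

One Planck acceleration: a_P = √(c⁷/(ℏG)) = 5.560e51 m/s².
5.95e3 × 5.560e51 m/s² = 3.308e55 m/s²

3.308e55 m/s²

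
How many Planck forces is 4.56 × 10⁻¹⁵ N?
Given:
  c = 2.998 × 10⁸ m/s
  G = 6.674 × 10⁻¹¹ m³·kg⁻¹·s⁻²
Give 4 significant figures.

3.767 × 10⁻⁵⁹

Planck force: F_P = c⁴/G = 1.210 × 10⁴⁴ N.
4.56 × 10⁻¹⁵ / 1.210 × 10⁴⁴ = 3.767 × 10⁻⁵⁹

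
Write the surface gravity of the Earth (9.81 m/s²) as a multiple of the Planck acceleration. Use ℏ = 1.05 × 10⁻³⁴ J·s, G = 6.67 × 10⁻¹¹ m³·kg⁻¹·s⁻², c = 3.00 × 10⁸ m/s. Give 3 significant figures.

Planck acceleration: a_P = √(c⁷/(ℏG)) = 5.59 × 10⁵¹ m/s².
9.81 / 5.59 × 10⁵¹ = 1.76 × 10⁻⁵¹

1.76 × 10⁻⁵¹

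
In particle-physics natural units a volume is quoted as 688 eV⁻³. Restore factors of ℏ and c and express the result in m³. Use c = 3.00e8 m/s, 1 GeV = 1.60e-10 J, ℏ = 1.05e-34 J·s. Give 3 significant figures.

Volume is [L]³ = [E]⁻³·(ℏc)³.
1 GeV⁻³ → (ℏc)³ × (1 GeV in J)⁻³ = 7.63e-48 m³.
Convert the energy scale: 688 eV⁻³ = 6.88e29 GeV⁻³.
Result: 6.88e29 × 7.63e-48 = 5.25e-18 m³.

5.25e-18 m³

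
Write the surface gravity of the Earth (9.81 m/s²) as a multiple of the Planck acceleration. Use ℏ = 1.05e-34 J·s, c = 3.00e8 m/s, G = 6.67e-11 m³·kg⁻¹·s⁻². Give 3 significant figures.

Planck acceleration: a_P = √(c⁷/(ℏG)) = 5.59e51 m/s².
9.81 / 5.59e51 = 1.76e-51

1.76e-51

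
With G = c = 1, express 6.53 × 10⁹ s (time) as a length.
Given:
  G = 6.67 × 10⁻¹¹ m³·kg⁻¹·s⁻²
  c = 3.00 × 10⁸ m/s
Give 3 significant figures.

1.96 × 10¹⁸ m

Time → length via c.
6.53 × 10⁹ s × (c) = 1.96 × 10¹⁸ m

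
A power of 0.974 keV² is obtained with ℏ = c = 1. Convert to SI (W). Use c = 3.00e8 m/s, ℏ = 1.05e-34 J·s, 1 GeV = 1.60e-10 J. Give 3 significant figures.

237 W

Power is [E]/[T] = [E]²/ℏ.
1 GeV² → 1/ℏ × (1 GeV in J)² = 2.44e14 W.
Convert the energy scale: 0.974 keV² = 9.74e-13 GeV².
Result: 9.74e-13 × 2.44e14 = 237 W.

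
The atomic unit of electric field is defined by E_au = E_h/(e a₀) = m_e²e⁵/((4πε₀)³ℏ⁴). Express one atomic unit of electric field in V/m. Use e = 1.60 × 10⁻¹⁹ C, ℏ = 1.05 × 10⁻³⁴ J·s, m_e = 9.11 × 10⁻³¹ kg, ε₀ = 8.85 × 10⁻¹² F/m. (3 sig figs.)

E_au = E_h/(e a₀) = m_e²e⁵/((4πε₀)³ℏ⁴)
E_h = 4.38 × 10⁻¹⁸ J
a₀ = 5.26 × 10⁻¹¹ m
E_h/(e·a₀) = 5.20 × 10¹¹ V/m

5.20 × 10¹¹ V/m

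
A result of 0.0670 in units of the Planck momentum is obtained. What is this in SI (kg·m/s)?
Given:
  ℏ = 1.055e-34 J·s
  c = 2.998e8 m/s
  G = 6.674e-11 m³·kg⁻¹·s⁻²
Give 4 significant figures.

0.4373 kg·m/s

One Planck momentum: p_P = √(ℏc³/G) = 6.527 kg·m/s.
0.0670 × 6.527 kg·m/s = 0.4373 kg·m/s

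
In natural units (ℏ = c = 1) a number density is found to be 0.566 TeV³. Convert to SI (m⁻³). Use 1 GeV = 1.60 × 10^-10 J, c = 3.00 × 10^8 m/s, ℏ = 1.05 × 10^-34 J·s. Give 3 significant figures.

Number density is [L]⁻³ = [E]³/(ℏc)³.
1 GeV³ → 1/(ℏc)³ × (1 GeV in J)³ = 1.31 × 10^47 m⁻³.
Convert the energy scale: 0.566 TeV³ = 5.66 × 10^8 GeV³.
Result: 5.66 × 10^8 × 1.31 × 10^47 = 7.42 × 10^55 m⁻³.

7.42 × 10^55 m⁻³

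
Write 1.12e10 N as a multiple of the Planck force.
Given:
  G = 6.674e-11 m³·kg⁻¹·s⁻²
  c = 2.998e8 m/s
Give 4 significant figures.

9.253e-35

Planck force: F_P = c⁴/G = 1.210e44 N.
1.12e10 / 1.210e44 = 9.253e-35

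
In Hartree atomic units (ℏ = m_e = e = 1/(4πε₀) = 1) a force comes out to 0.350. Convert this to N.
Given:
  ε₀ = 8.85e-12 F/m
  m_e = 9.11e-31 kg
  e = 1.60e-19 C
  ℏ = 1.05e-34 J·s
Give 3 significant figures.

One atomic unit of force: F_au = E_h/a₀ = m_e²e⁶/((4πε₀)³ℏ⁴) = 8.33e-8 N.
0.350 × 8.33e-8 N = 2.91e-8 N

2.91e-8 N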